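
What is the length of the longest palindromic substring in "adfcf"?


Input: "adfcf"
Checking substrings for palindromes:
  [2:5] "fcf" (len 3) => palindrome
Longest palindromic substring: "fcf" with length 3

3


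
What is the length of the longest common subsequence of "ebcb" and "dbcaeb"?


LCS of "ebcb" and "dbcaeb"
DP table:
           d    b    c    a    e    b
      0    0    0    0    0    0    0
  e   0    0    0    0    0    1    1
  b   0    0    1    1    1    1    2
  c   0    0    1    2    2    2    2
  b   0    0    1    2    2    2    3
LCS length = dp[4][6] = 3

3


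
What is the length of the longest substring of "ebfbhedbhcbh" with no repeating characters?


Input: "ebfbhedbhcbh"
Sliding window (track last position of each char):
  Position 0 ('e'): window [0,0] length 1 -- new best
  Position 1 ('b'): window [0,1] length 2 -- new best
  Position 2 ('f'): window [0,2] length 3 -- new best
  Position 3 ('b'): repeat (last at 1), move window start to 2
  Position 3 ('b'): window [2,3] length 2
  Position 4 ('h'): window [2,4] length 3
  Position 5 ('e'): window [2,5] length 4 -- new best
  Position 6 ('d'): window [2,6] length 5 -- new best
  Position 7 ('b'): repeat (last at 3), move window start to 4
  Position 7 ('b'): window [4,7] length 4
  Position 8 ('h'): repeat (last at 4), move window start to 5
  Position 8 ('h'): window [5,8] length 4
  Position 9 ('c'): window [5,9] length 5
  Position 10 ('b'): repeat (last at 7), move window start to 8
  Position 10 ('b'): window [8,10] length 3
  Position 11 ('h'): repeat (last at 8), move window start to 9
  Position 11 ('h'): window [9,11] length 3
Longest substring with no repeats: "fbhed" with length 5

5


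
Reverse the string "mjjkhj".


Input: mjjkhj
Reading characters right to left:
  Position 5: 'j'
  Position 4: 'h'
  Position 3: 'k'
  Position 2: 'j'
  Position 1: 'j'
  Position 0: 'm'
Reversed: jhkjjm

jhkjjm


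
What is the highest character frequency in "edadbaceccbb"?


Input: edadbaceccbb
Character counts:
  'a': 2
  'b': 3
  'c': 3
  'd': 2
  'e': 2
Maximum frequency: 3

3


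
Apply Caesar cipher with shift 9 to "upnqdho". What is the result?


Caesar cipher: shift "upnqdho" by 9
  'u' (pos 20) + 9 = pos 3 = 'd'
  'p' (pos 15) + 9 = pos 24 = 'y'
  'n' (pos 13) + 9 = pos 22 = 'w'
  'q' (pos 16) + 9 = pos 25 = 'z'
  'd' (pos 3) + 9 = pos 12 = 'm'
  'h' (pos 7) + 9 = pos 16 = 'q'
  'o' (pos 14) + 9 = pos 23 = 'x'
Result: dywzmqx

dywzmqx


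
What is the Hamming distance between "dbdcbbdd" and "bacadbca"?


Comparing "dbdcbbdd" and "bacadbca" position by position:
  Position 0: 'd' vs 'b' => differ
  Position 1: 'b' vs 'a' => differ
  Position 2: 'd' vs 'c' => differ
  Position 3: 'c' vs 'a' => differ
  Position 4: 'b' vs 'd' => differ
  Position 5: 'b' vs 'b' => same
  Position 6: 'd' vs 'c' => differ
  Position 7: 'd' vs 'a' => differ
Total differences (Hamming distance): 7

7


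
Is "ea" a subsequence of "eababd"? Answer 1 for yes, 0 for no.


Check if "ea" is a subsequence of "eababd"
Greedy scan:
  Position 0 ('e'): matches sub[0] = 'e'
  Position 1 ('a'): matches sub[1] = 'a'
  Position 2 ('b'): no match needed
  Position 3 ('a'): no match needed
  Position 4 ('b'): no match needed
  Position 5 ('d'): no match needed
All 2 characters matched => is a subsequence

1


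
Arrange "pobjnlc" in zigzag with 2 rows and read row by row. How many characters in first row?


Zigzag "pobjnlc" into 2 rows:
Placing characters:
  'p' => row 0
  'o' => row 1
  'b' => row 0
  'j' => row 1
  'n' => row 0
  'l' => row 1
  'c' => row 0
Rows:
  Row 0: "pbnc"
  Row 1: "ojl"
First row length: 4

4


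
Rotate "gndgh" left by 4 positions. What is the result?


Input: "gndgh", rotate left by 4
First 4 characters: "gndg"
Remaining characters: "h"
Concatenate remaining + first: "h" + "gndg" = "hgndg"

hgndg


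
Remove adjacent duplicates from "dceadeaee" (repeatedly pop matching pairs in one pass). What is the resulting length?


Input: dceadeaee
Stack-based adjacent duplicate removal:
  Read 'd': push. Stack: d
  Read 'c': push. Stack: dc
  Read 'e': push. Stack: dce
  Read 'a': push. Stack: dcea
  Read 'd': push. Stack: dcead
  Read 'e': push. Stack: dceade
  Read 'a': push. Stack: dceadea
  Read 'e': push. Stack: dceadeae
  Read 'e': matches stack top 'e' => pop. Stack: dceadea
Final stack: "dceadea" (length 7)

7


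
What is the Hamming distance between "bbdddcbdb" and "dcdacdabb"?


Comparing "bbdddcbdb" and "dcdacdabb" position by position:
  Position 0: 'b' vs 'd' => differ
  Position 1: 'b' vs 'c' => differ
  Position 2: 'd' vs 'd' => same
  Position 3: 'd' vs 'a' => differ
  Position 4: 'd' vs 'c' => differ
  Position 5: 'c' vs 'd' => differ
  Position 6: 'b' vs 'a' => differ
  Position 7: 'd' vs 'b' => differ
  Position 8: 'b' vs 'b' => same
Total differences (Hamming distance): 7

7


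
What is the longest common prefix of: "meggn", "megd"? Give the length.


Words: meggn, megd
  Position 0: all 'm' => match
  Position 1: all 'e' => match
  Position 2: all 'g' => match
  Position 3: ('g', 'd') => mismatch, stop
LCP = "meg" (length 3)

3


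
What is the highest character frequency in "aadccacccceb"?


Input: aadccacccceb
Character counts:
  'a': 3
  'b': 1
  'c': 6
  'd': 1
  'e': 1
Maximum frequency: 6

6


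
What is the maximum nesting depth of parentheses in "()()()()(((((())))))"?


Input: "()()()()(((((())))))"
Tracking depth:
  Position 0 '(': depth becomes 1
  Position 1 ')': depth becomes 0
  Position 2 '(': depth becomes 1
  Position 3 ')': depth becomes 0
  Position 4 '(': depth becomes 1
  Position 5 ')': depth becomes 0
  Position 6 '(': depth becomes 1
  Position 7 ')': depth becomes 0
  Position 8 '(': depth becomes 1
  Position 9 '(': depth becomes 2
  Position 10 '(': depth becomes 3
  Position 11 '(': depth becomes 4
  Position 12 '(': depth becomes 5
  Position 13 '(': depth becomes 6
  Position 14 ')': depth becomes 5
  Position 15 ')': depth becomes 4
  Position 16 ')': depth becomes 3
  Position 17 ')': depth becomes 2
  Position 18 ')': depth becomes 1
  Position 19 ')': depth becomes 0
Maximum depth reached: 6

6


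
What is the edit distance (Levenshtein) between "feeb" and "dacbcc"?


Computing edit distance: "feeb" -> "dacbcc"
DP table:
           d    a    c    b    c    c
      0    1    2    3    4    5    6
  f   1    1    2    3    4    5    6
  e   2    2    2    3    4    5    6
  e   3    3    3    3    4    5    6
  b   4    4    4    4    3    4    5
Edit distance = dp[4][6] = 5

5


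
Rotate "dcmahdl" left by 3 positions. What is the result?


Input: "dcmahdl", rotate left by 3
First 3 characters: "dcm"
Remaining characters: "ahdl"
Concatenate remaining + first: "ahdl" + "dcm" = "ahdldcm"

ahdldcm


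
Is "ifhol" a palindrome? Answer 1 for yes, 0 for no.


Input: ifhol
Reversed: lohfi
  Compare pos 0 ('i') with pos 4 ('l'): MISMATCH
  Compare pos 1 ('f') with pos 3 ('o'): MISMATCH
Result: not a palindrome

0


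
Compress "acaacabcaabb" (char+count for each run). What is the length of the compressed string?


Input: acaacabcaabb
Runs:
  'a' x 1 => "a1"
  'c' x 1 => "c1"
  'a' x 2 => "a2"
  'c' x 1 => "c1"
  'a' x 1 => "a1"
  'b' x 1 => "b1"
  'c' x 1 => "c1"
  'a' x 2 => "a2"
  'b' x 2 => "b2"
Compressed: "a1c1a2c1a1b1c1a2b2"
Compressed length: 18

18


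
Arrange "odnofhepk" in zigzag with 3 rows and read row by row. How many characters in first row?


Zigzag "odnofhepk" into 3 rows:
Placing characters:
  'o' => row 0
  'd' => row 1
  'n' => row 2
  'o' => row 1
  'f' => row 0
  'h' => row 1
  'e' => row 2
  'p' => row 1
  'k' => row 0
Rows:
  Row 0: "ofk"
  Row 1: "dohp"
  Row 2: "ne"
First row length: 3

3


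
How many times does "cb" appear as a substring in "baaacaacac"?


Searching for "cb" in "baaacaacac"
Scanning each position:
  Position 0: "ba" => no
  Position 1: "aa" => no
  Position 2: "aa" => no
  Position 3: "ac" => no
  Position 4: "ca" => no
  Position 5: "aa" => no
  Position 6: "ac" => no
  Position 7: "ca" => no
  Position 8: "ac" => no
Total occurrences: 0

0


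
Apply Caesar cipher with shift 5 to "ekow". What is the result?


Caesar cipher: shift "ekow" by 5
  'e' (pos 4) + 5 = pos 9 = 'j'
  'k' (pos 10) + 5 = pos 15 = 'p'
  'o' (pos 14) + 5 = pos 19 = 't'
  'w' (pos 22) + 5 = pos 1 = 'b'
Result: jptb

jptb


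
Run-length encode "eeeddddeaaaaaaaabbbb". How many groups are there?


Input: eeeddddeaaaaaaaabbbb
Scanning for consecutive runs:
  Group 1: 'e' x 3 (positions 0-2)
  Group 2: 'd' x 4 (positions 3-6)
  Group 3: 'e' x 1 (positions 7-7)
  Group 4: 'a' x 8 (positions 8-15)
  Group 5: 'b' x 4 (positions 16-19)
Total groups: 5

5


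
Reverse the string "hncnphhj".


Input: hncnphhj
Reading characters right to left:
  Position 7: 'j'
  Position 6: 'h'
  Position 5: 'h'
  Position 4: 'p'
  Position 3: 'n'
  Position 2: 'c'
  Position 1: 'n'
  Position 0: 'h'
Reversed: jhhpncnh

jhhpncnh


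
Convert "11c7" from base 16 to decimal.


Input: "11c7" in base 16
Positional expansion:
  Digit '1' (value 1) x 16^3 = 4096
  Digit '1' (value 1) x 16^2 = 256
  Digit 'c' (value 12) x 16^1 = 192
  Digit '7' (value 7) x 16^0 = 7
Sum = 4551

4551


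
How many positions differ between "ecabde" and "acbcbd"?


Comparing "ecabde" and "acbcbd" position by position:
  Position 0: 'e' vs 'a' => DIFFER
  Position 1: 'c' vs 'c' => same
  Position 2: 'a' vs 'b' => DIFFER
  Position 3: 'b' vs 'c' => DIFFER
  Position 4: 'd' vs 'b' => DIFFER
  Position 5: 'e' vs 'd' => DIFFER
Positions that differ: 5

5


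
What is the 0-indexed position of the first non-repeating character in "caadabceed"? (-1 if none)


Input: caadabceed
Character frequencies:
  'a': 3
  'b': 1
  'c': 2
  'd': 2
  'e': 2
Scanning left to right for freq == 1:
  Position 0 ('c'): freq=2, skip
  Position 1 ('a'): freq=3, skip
  Position 2 ('a'): freq=3, skip
  Position 3 ('d'): freq=2, skip
  Position 4 ('a'): freq=3, skip
  Position 5 ('b'): unique! => answer = 5

5


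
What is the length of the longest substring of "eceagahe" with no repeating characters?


Input: "eceagahe"
Sliding window (track last position of each char):
  Position 0 ('e'): window [0,0] length 1 -- new best
  Position 1 ('c'): window [0,1] length 2 -- new best
  Position 2 ('e'): repeat (last at 0), move window start to 1
  Position 2 ('e'): window [1,2] length 2
  Position 3 ('a'): window [1,3] length 3 -- new best
  Position 4 ('g'): window [1,4] length 4 -- new best
  Position 5 ('a'): repeat (last at 3), move window start to 4
  Position 5 ('a'): window [4,5] length 2
  Position 6 ('h'): window [4,6] length 3
  Position 7 ('e'): window [4,7] length 4
Longest substring with no repeats: "ceag" with length 4

4


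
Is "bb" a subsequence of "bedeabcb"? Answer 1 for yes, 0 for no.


Check if "bb" is a subsequence of "bedeabcb"
Greedy scan:
  Position 0 ('b'): matches sub[0] = 'b'
  Position 1 ('e'): no match needed
  Position 2 ('d'): no match needed
  Position 3 ('e'): no match needed
  Position 4 ('a'): no match needed
  Position 5 ('b'): matches sub[1] = 'b'
  Position 6 ('c'): no match needed
  Position 7 ('b'): no match needed
All 2 characters matched => is a subsequence

1


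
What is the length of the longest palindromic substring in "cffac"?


Input: "cffac"
Checking substrings for palindromes:
  [1:3] "ff" (len 2) => palindrome
Longest palindromic substring: "ff" with length 2

2


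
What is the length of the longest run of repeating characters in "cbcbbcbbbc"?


Input: "cbcbbcbbbc"
Scanning for longest run:
  Position 1 ('b'): new char, reset run to 1
  Position 2 ('c'): new char, reset run to 1
  Position 3 ('b'): new char, reset run to 1
  Position 4 ('b'): continues run of 'b', length=2
  Position 5 ('c'): new char, reset run to 1
  Position 6 ('b'): new char, reset run to 1
  Position 7 ('b'): continues run of 'b', length=2
  Position 8 ('b'): continues run of 'b', length=3
  Position 9 ('c'): new char, reset run to 1
Longest run: 'b' with length 3

3


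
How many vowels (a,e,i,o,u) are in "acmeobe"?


Input: acmeobe
Checking each character:
  'a' at position 0: vowel (running total: 1)
  'c' at position 1: consonant
  'm' at position 2: consonant
  'e' at position 3: vowel (running total: 2)
  'o' at position 4: vowel (running total: 3)
  'b' at position 5: consonant
  'e' at position 6: vowel (running total: 4)
Total vowels: 4

4


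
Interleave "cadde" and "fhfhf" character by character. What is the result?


Interleaving "cadde" and "fhfhf":
  Position 0: 'c' from first, 'f' from second => "cf"
  Position 1: 'a' from first, 'h' from second => "ah"
  Position 2: 'd' from first, 'f' from second => "df"
  Position 3: 'd' from first, 'h' from second => "dh"
  Position 4: 'e' from first, 'f' from second => "ef"
Result: cfahdfdhef

cfahdfdhef


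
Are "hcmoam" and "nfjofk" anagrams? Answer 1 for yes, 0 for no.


Strings: "hcmoam", "nfjofk"
Sorted first:  achmmo
Sorted second: ffjkno
Differ at position 0: 'a' vs 'f' => not anagrams

0


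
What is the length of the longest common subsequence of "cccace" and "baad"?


LCS of "cccace" and "baad"
DP table:
           b    a    a    d
      0    0    0    0    0
  c   0    0    0    0    0
  c   0    0    0    0    0
  c   0    0    0    0    0
  a   0    0    1    1    1
  c   0    0    1    1    1
  e   0    0    1    1    1
LCS length = dp[6][4] = 1

1


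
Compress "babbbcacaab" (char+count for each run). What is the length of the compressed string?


Input: babbbcacaab
Runs:
  'b' x 1 => "b1"
  'a' x 1 => "a1"
  'b' x 3 => "b3"
  'c' x 1 => "c1"
  'a' x 1 => "a1"
  'c' x 1 => "c1"
  'a' x 2 => "a2"
  'b' x 1 => "b1"
Compressed: "b1a1b3c1a1c1a2b1"
Compressed length: 16

16


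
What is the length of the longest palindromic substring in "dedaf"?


Input: "dedaf"
Checking substrings for palindromes:
  [0:3] "ded" (len 3) => palindrome
Longest palindromic substring: "ded" with length 3

3


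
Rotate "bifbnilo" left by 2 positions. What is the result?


Input: "bifbnilo", rotate left by 2
First 2 characters: "bi"
Remaining characters: "fbnilo"
Concatenate remaining + first: "fbnilo" + "bi" = "fbnilobi"

fbnilobi


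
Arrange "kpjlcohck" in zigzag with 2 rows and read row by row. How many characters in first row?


Zigzag "kpjlcohck" into 2 rows:
Placing characters:
  'k' => row 0
  'p' => row 1
  'j' => row 0
  'l' => row 1
  'c' => row 0
  'o' => row 1
  'h' => row 0
  'c' => row 1
  'k' => row 0
Rows:
  Row 0: "kjchk"
  Row 1: "ploc"
First row length: 5

5


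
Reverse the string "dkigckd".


Input: dkigckd
Reading characters right to left:
  Position 6: 'd'
  Position 5: 'k'
  Position 4: 'c'
  Position 3: 'g'
  Position 2: 'i'
  Position 1: 'k'
  Position 0: 'd'
Reversed: dkcgikd

dkcgikd


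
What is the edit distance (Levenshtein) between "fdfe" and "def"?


Computing edit distance: "fdfe" -> "def"
DP table:
           d    e    f
      0    1    2    3
  f   1    1    2    2
  d   2    1    2    3
  f   3    2    2    2
  e   4    3    2    3
Edit distance = dp[4][3] = 3

3


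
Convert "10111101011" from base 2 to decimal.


Input: "10111101011" in base 2
Positional expansion:
  Digit '1' (value 1) x 2^10 = 1024
  Digit '0' (value 0) x 2^9 = 0
  Digit '1' (value 1) x 2^8 = 256
  Digit '1' (value 1) x 2^7 = 128
  Digit '1' (value 1) x 2^6 = 64
  Digit '1' (value 1) x 2^5 = 32
  Digit '0' (value 0) x 2^4 = 0
  Digit '1' (value 1) x 2^3 = 8
  Digit '0' (value 0) x 2^2 = 0
  Digit '1' (value 1) x 2^1 = 2
  Digit '1' (value 1) x 2^0 = 1
Sum = 1515

1515


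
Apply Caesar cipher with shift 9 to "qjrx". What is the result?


Caesar cipher: shift "qjrx" by 9
  'q' (pos 16) + 9 = pos 25 = 'z'
  'j' (pos 9) + 9 = pos 18 = 's'
  'r' (pos 17) + 9 = pos 0 = 'a'
  'x' (pos 23) + 9 = pos 6 = 'g'
Result: zsag

zsag


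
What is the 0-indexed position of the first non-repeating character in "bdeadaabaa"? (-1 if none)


Input: bdeadaabaa
Character frequencies:
  'a': 5
  'b': 2
  'd': 2
  'e': 1
Scanning left to right for freq == 1:
  Position 0 ('b'): freq=2, skip
  Position 1 ('d'): freq=2, skip
  Position 2 ('e'): unique! => answer = 2

2


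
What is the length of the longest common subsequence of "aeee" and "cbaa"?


LCS of "aeee" and "cbaa"
DP table:
           c    b    a    a
      0    0    0    0    0
  a   0    0    0    1    1
  e   0    0    0    1    1
  e   0    0    0    1    1
  e   0    0    0    1    1
LCS length = dp[4][4] = 1

1


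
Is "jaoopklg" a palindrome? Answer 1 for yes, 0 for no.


Input: jaoopklg
Reversed: glkpooaj
  Compare pos 0 ('j') with pos 7 ('g'): MISMATCH
  Compare pos 1 ('a') with pos 6 ('l'): MISMATCH
  Compare pos 2 ('o') with pos 5 ('k'): MISMATCH
  Compare pos 3 ('o') with pos 4 ('p'): MISMATCH
Result: not a palindrome

0


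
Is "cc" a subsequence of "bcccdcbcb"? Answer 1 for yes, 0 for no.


Check if "cc" is a subsequence of "bcccdcbcb"
Greedy scan:
  Position 0 ('b'): no match needed
  Position 1 ('c'): matches sub[0] = 'c'
  Position 2 ('c'): matches sub[1] = 'c'
  Position 3 ('c'): no match needed
  Position 4 ('d'): no match needed
  Position 5 ('c'): no match needed
  Position 6 ('b'): no match needed
  Position 7 ('c'): no match needed
  Position 8 ('b'): no match needed
All 2 characters matched => is a subsequence

1


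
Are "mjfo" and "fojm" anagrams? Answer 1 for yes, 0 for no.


Strings: "mjfo", "fojm"
Sorted first:  fjmo
Sorted second: fjmo
Sorted forms match => anagrams

1


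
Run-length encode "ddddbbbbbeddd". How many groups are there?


Input: ddddbbbbbeddd
Scanning for consecutive runs:
  Group 1: 'd' x 4 (positions 0-3)
  Group 2: 'b' x 5 (positions 4-8)
  Group 3: 'e' x 1 (positions 9-9)
  Group 4: 'd' x 3 (positions 10-12)
Total groups: 4

4


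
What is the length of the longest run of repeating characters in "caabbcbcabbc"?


Input: "caabbcbcabbc"
Scanning for longest run:
  Position 1 ('a'): new char, reset run to 1
  Position 2 ('a'): continues run of 'a', length=2
  Position 3 ('b'): new char, reset run to 1
  Position 4 ('b'): continues run of 'b', length=2
  Position 5 ('c'): new char, reset run to 1
  Position 6 ('b'): new char, reset run to 1
  Position 7 ('c'): new char, reset run to 1
  Position 8 ('a'): new char, reset run to 1
  Position 9 ('b'): new char, reset run to 1
  Position 10 ('b'): continues run of 'b', length=2
  Position 11 ('c'): new char, reset run to 1
Longest run: 'a' with length 2

2


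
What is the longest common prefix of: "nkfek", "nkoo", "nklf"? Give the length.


Words: nkfek, nkoo, nklf
  Position 0: all 'n' => match
  Position 1: all 'k' => match
  Position 2: ('f', 'o', 'l') => mismatch, stop
LCP = "nk" (length 2)

2


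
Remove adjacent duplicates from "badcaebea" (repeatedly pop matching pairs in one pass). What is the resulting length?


Input: badcaebea
Stack-based adjacent duplicate removal:
  Read 'b': push. Stack: b
  Read 'a': push. Stack: ba
  Read 'd': push. Stack: bad
  Read 'c': push. Stack: badc
  Read 'a': push. Stack: badca
  Read 'e': push. Stack: badcae
  Read 'b': push. Stack: badcaeb
  Read 'e': push. Stack: badcaebe
  Read 'a': push. Stack: badcaebea
Final stack: "badcaebea" (length 9)

9


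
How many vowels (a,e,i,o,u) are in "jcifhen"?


Input: jcifhen
Checking each character:
  'j' at position 0: consonant
  'c' at position 1: consonant
  'i' at position 2: vowel (running total: 1)
  'f' at position 3: consonant
  'h' at position 4: consonant
  'e' at position 5: vowel (running total: 2)
  'n' at position 6: consonant
Total vowels: 2

2


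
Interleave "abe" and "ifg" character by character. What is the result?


Interleaving "abe" and "ifg":
  Position 0: 'a' from first, 'i' from second => "ai"
  Position 1: 'b' from first, 'f' from second => "bf"
  Position 2: 'e' from first, 'g' from second => "eg"
Result: aibfeg

aibfeg


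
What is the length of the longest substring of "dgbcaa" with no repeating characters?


Input: "dgbcaa"
Sliding window (track last position of each char):
  Position 0 ('d'): window [0,0] length 1 -- new best
  Position 1 ('g'): window [0,1] length 2 -- new best
  Position 2 ('b'): window [0,2] length 3 -- new best
  Position 3 ('c'): window [0,3] length 4 -- new best
  Position 4 ('a'): window [0,4] length 5 -- new best
  Position 5 ('a'): repeat (last at 4), move window start to 5
  Position 5 ('a'): window [5,5] length 1
Longest substring with no repeats: "dgbca" with length 5

5


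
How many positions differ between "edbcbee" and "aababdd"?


Comparing "edbcbee" and "aababdd" position by position:
  Position 0: 'e' vs 'a' => DIFFER
  Position 1: 'd' vs 'a' => DIFFER
  Position 2: 'b' vs 'b' => same
  Position 3: 'c' vs 'a' => DIFFER
  Position 4: 'b' vs 'b' => same
  Position 5: 'e' vs 'd' => DIFFER
  Position 6: 'e' vs 'd' => DIFFER
Positions that differ: 5

5


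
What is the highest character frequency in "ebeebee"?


Input: ebeebee
Character counts:
  'b': 2
  'e': 5
Maximum frequency: 5

5


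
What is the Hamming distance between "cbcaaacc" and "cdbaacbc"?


Comparing "cbcaaacc" and "cdbaacbc" position by position:
  Position 0: 'c' vs 'c' => same
  Position 1: 'b' vs 'd' => differ
  Position 2: 'c' vs 'b' => differ
  Position 3: 'a' vs 'a' => same
  Position 4: 'a' vs 'a' => same
  Position 5: 'a' vs 'c' => differ
  Position 6: 'c' vs 'b' => differ
  Position 7: 'c' vs 'c' => same
Total differences (Hamming distance): 4

4


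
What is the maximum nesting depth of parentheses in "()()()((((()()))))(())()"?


Input: "()()()((((()()))))(())()"
Tracking depth:
  Position 0 '(': depth becomes 1
  Position 1 ')': depth becomes 0
  Position 2 '(': depth becomes 1
  Position 3 ')': depth becomes 0
  Position 4 '(': depth becomes 1
  Position 5 ')': depth becomes 0
  Position 6 '(': depth becomes 1
  Position 7 '(': depth becomes 2
  Position 8 '(': depth becomes 3
  Position 9 '(': depth becomes 4
  Position 10 '(': depth becomes 5
  Position 11 ')': depth becomes 4
  Position 12 '(': depth becomes 5
  Position 13 ')': depth becomes 4
  Position 14 ')': depth becomes 3
  Position 15 ')': depth becomes 2
  Position 16 ')': depth becomes 1
  Position 17 ')': depth becomes 0
  Position 18 '(': depth becomes 1
  Position 19 '(': depth becomes 2
  Position 20 ')': depth becomes 1
  Position 21 ')': depth becomes 0
  Position 22 '(': depth becomes 1
  Position 23 ')': depth becomes 0
Maximum depth reached: 5

5


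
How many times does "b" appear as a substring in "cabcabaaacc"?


Searching for "b" in "cabcabaaacc"
Scanning each position:
  Position 0: "c" => no
  Position 1: "a" => no
  Position 2: "b" => MATCH
  Position 3: "c" => no
  Position 4: "a" => no
  Position 5: "b" => MATCH
  Position 6: "a" => no
  Position 7: "a" => no
  Position 8: "a" => no
  Position 9: "c" => no
  Position 10: "c" => no
Total occurrences: 2

2


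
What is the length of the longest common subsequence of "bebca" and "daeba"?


LCS of "bebca" and "daeba"
DP table:
           d    a    e    b    a
      0    0    0    0    0    0
  b   0    0    0    0    1    1
  e   0    0    0    1    1    1
  b   0    0    0    1    2    2
  c   0    0    0    1    2    2
  a   0    0    1    1    2    3
LCS length = dp[5][5] = 3

3


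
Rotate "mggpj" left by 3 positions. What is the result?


Input: "mggpj", rotate left by 3
First 3 characters: "mgg"
Remaining characters: "pj"
Concatenate remaining + first: "pj" + "mgg" = "pjmgg"

pjmgg


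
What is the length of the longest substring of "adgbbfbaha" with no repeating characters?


Input: "adgbbfbaha"
Sliding window (track last position of each char):
  Position 0 ('a'): window [0,0] length 1 -- new best
  Position 1 ('d'): window [0,1] length 2 -- new best
  Position 2 ('g'): window [0,2] length 3 -- new best
  Position 3 ('b'): window [0,3] length 4 -- new best
  Position 4 ('b'): repeat (last at 3), move window start to 4
  Position 4 ('b'): window [4,4] length 1
  Position 5 ('f'): window [4,5] length 2
  Position 6 ('b'): repeat (last at 4), move window start to 5
  Position 6 ('b'): window [5,6] length 2
  Position 7 ('a'): window [5,7] length 3
  Position 8 ('h'): window [5,8] length 4
  Position 9 ('a'): repeat (last at 7), move window start to 8
  Position 9 ('a'): window [8,9] length 2
Longest substring with no repeats: "adgb" with length 4

4


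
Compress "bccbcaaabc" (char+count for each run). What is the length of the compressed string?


Input: bccbcaaabc
Runs:
  'b' x 1 => "b1"
  'c' x 2 => "c2"
  'b' x 1 => "b1"
  'c' x 1 => "c1"
  'a' x 3 => "a3"
  'b' x 1 => "b1"
  'c' x 1 => "c1"
Compressed: "b1c2b1c1a3b1c1"
Compressed length: 14

14


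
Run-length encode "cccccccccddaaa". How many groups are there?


Input: cccccccccddaaa
Scanning for consecutive runs:
  Group 1: 'c' x 9 (positions 0-8)
  Group 2: 'd' x 2 (positions 9-10)
  Group 3: 'a' x 3 (positions 11-13)
Total groups: 3

3


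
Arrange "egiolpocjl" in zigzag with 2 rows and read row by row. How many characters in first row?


Zigzag "egiolpocjl" into 2 rows:
Placing characters:
  'e' => row 0
  'g' => row 1
  'i' => row 0
  'o' => row 1
  'l' => row 0
  'p' => row 1
  'o' => row 0
  'c' => row 1
  'j' => row 0
  'l' => row 1
Rows:
  Row 0: "eiloj"
  Row 1: "gopcl"
First row length: 5

5


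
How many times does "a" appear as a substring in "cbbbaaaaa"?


Searching for "a" in "cbbbaaaaa"
Scanning each position:
  Position 0: "c" => no
  Position 1: "b" => no
  Position 2: "b" => no
  Position 3: "b" => no
  Position 4: "a" => MATCH
  Position 5: "a" => MATCH
  Position 6: "a" => MATCH
  Position 7: "a" => MATCH
  Position 8: "a" => MATCH
Total occurrences: 5

5


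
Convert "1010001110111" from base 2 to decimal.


Input: "1010001110111" in base 2
Positional expansion:
  Digit '1' (value 1) x 2^12 = 4096
  Digit '0' (value 0) x 2^11 = 0
  Digit '1' (value 1) x 2^10 = 1024
  Digit '0' (value 0) x 2^9 = 0
  Digit '0' (value 0) x 2^8 = 0
  Digit '0' (value 0) x 2^7 = 0
  Digit '1' (value 1) x 2^6 = 64
  Digit '1' (value 1) x 2^5 = 32
  Digit '1' (value 1) x 2^4 = 16
  Digit '0' (value 0) x 2^3 = 0
  Digit '1' (value 1) x 2^2 = 4
  Digit '1' (value 1) x 2^1 = 2
  Digit '1' (value 1) x 2^0 = 1
Sum = 5239

5239


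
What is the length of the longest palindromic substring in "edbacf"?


Input: "edbacf"
Checking substrings for palindromes:
  No multi-char palindromic substrings found
Longest palindromic substring: "e" with length 1

1


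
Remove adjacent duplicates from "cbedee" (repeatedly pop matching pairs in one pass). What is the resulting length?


Input: cbedee
Stack-based adjacent duplicate removal:
  Read 'c': push. Stack: c
  Read 'b': push. Stack: cb
  Read 'e': push. Stack: cbe
  Read 'd': push. Stack: cbed
  Read 'e': push. Stack: cbede
  Read 'e': matches stack top 'e' => pop. Stack: cbed
Final stack: "cbed" (length 4)

4


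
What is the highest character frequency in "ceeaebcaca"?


Input: ceeaebcaca
Character counts:
  'a': 3
  'b': 1
  'c': 3
  'e': 3
Maximum frequency: 3

3


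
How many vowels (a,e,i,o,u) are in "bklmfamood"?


Input: bklmfamood
Checking each character:
  'b' at position 0: consonant
  'k' at position 1: consonant
  'l' at position 2: consonant
  'm' at position 3: consonant
  'f' at position 4: consonant
  'a' at position 5: vowel (running total: 1)
  'm' at position 6: consonant
  'o' at position 7: vowel (running total: 2)
  'o' at position 8: vowel (running total: 3)
  'd' at position 9: consonant
Total vowels: 3

3


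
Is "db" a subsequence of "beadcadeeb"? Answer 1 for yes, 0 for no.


Check if "db" is a subsequence of "beadcadeeb"
Greedy scan:
  Position 0 ('b'): no match needed
  Position 1 ('e'): no match needed
  Position 2 ('a'): no match needed
  Position 3 ('d'): matches sub[0] = 'd'
  Position 4 ('c'): no match needed
  Position 5 ('a'): no match needed
  Position 6 ('d'): no match needed
  Position 7 ('e'): no match needed
  Position 8 ('e'): no match needed
  Position 9 ('b'): matches sub[1] = 'b'
All 2 characters matched => is a subsequence

1


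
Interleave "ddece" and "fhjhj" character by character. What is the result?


Interleaving "ddece" and "fhjhj":
  Position 0: 'd' from first, 'f' from second => "df"
  Position 1: 'd' from first, 'h' from second => "dh"
  Position 2: 'e' from first, 'j' from second => "ej"
  Position 3: 'c' from first, 'h' from second => "ch"
  Position 4: 'e' from first, 'j' from second => "ej"
Result: dfdhejchej

dfdhejchej


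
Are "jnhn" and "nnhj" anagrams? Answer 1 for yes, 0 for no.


Strings: "jnhn", "nnhj"
Sorted first:  hjnn
Sorted second: hjnn
Sorted forms match => anagrams

1


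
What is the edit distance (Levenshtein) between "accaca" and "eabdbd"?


Computing edit distance: "accaca" -> "eabdbd"
DP table:
           e    a    b    d    b    d
      0    1    2    3    4    5    6
  a   1    1    1    2    3    4    5
  c   2    2    2    2    3    4    5
  c   3    3    3    3    3    4    5
  a   4    4    3    4    4    4    5
  c   5    5    4    4    5    5    5
  a   6    6    5    5    5    6    6
Edit distance = dp[6][6] = 6

6


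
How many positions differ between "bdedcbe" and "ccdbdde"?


Comparing "bdedcbe" and "ccdbdde" position by position:
  Position 0: 'b' vs 'c' => DIFFER
  Position 1: 'd' vs 'c' => DIFFER
  Position 2: 'e' vs 'd' => DIFFER
  Position 3: 'd' vs 'b' => DIFFER
  Position 4: 'c' vs 'd' => DIFFER
  Position 5: 'b' vs 'd' => DIFFER
  Position 6: 'e' vs 'e' => same
Positions that differ: 6

6


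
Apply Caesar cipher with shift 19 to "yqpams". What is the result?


Caesar cipher: shift "yqpams" by 19
  'y' (pos 24) + 19 = pos 17 = 'r'
  'q' (pos 16) + 19 = pos 9 = 'j'
  'p' (pos 15) + 19 = pos 8 = 'i'
  'a' (pos 0) + 19 = pos 19 = 't'
  'm' (pos 12) + 19 = pos 5 = 'f'
  's' (pos 18) + 19 = pos 11 = 'l'
Result: rjitfl

rjitfl


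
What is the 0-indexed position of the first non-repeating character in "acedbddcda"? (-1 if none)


Input: acedbddcda
Character frequencies:
  'a': 2
  'b': 1
  'c': 2
  'd': 4
  'e': 1
Scanning left to right for freq == 1:
  Position 0 ('a'): freq=2, skip
  Position 1 ('c'): freq=2, skip
  Position 2 ('e'): unique! => answer = 2

2


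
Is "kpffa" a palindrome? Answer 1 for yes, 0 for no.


Input: kpffa
Reversed: affpk
  Compare pos 0 ('k') with pos 4 ('a'): MISMATCH
  Compare pos 1 ('p') with pos 3 ('f'): MISMATCH
Result: not a palindrome

0


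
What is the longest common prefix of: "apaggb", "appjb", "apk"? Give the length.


Words: apaggb, appjb, apk
  Position 0: all 'a' => match
  Position 1: all 'p' => match
  Position 2: ('a', 'p', 'k') => mismatch, stop
LCP = "ap" (length 2)

2


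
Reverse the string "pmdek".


Input: pmdek
Reading characters right to left:
  Position 4: 'k'
  Position 3: 'e'
  Position 2: 'd'
  Position 1: 'm'
  Position 0: 'p'
Reversed: kedmp

kedmp


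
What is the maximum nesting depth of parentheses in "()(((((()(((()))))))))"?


Input: "()(((((()(((()))))))))"
Tracking depth:
  Position 0 '(': depth becomes 1
  Position 1 ')': depth becomes 0
  Position 2 '(': depth becomes 1
  Position 3 '(': depth becomes 2
  Position 4 '(': depth becomes 3
  Position 5 '(': depth becomes 4
  Position 6 '(': depth becomes 5
  Position 7 '(': depth becomes 6
  Position 8 ')': depth becomes 5
  Position 9 '(': depth becomes 6
  Position 10 '(': depth becomes 7
  Position 11 '(': depth becomes 8
  Position 12 '(': depth becomes 9
  Position 13 ')': depth becomes 8
  Position 14 ')': depth becomes 7
  Position 15 ')': depth becomes 6
  Position 16 ')': depth becomes 5
  Position 17 ')': depth becomes 4
  Position 18 ')': depth becomes 3
  Position 19 ')': depth becomes 2
  Position 20 ')': depth becomes 1
  Position 21 ')': depth becomes 0
Maximum depth reached: 9

9


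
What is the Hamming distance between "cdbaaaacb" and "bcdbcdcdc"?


Comparing "cdbaaaacb" and "bcdbcdcdc" position by position:
  Position 0: 'c' vs 'b' => differ
  Position 1: 'd' vs 'c' => differ
  Position 2: 'b' vs 'd' => differ
  Position 3: 'a' vs 'b' => differ
  Position 4: 'a' vs 'c' => differ
  Position 5: 'a' vs 'd' => differ
  Position 6: 'a' vs 'c' => differ
  Position 7: 'c' vs 'd' => differ
  Position 8: 'b' vs 'c' => differ
Total differences (Hamming distance): 9

9


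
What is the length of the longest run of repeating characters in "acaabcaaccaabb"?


Input: "acaabcaaccaabb"
Scanning for longest run:
  Position 1 ('c'): new char, reset run to 1
  Position 2 ('a'): new char, reset run to 1
  Position 3 ('a'): continues run of 'a', length=2
  Position 4 ('b'): new char, reset run to 1
  Position 5 ('c'): new char, reset run to 1
  Position 6 ('a'): new char, reset run to 1
  Position 7 ('a'): continues run of 'a', length=2
  Position 8 ('c'): new char, reset run to 1
  Position 9 ('c'): continues run of 'c', length=2
  Position 10 ('a'): new char, reset run to 1
  Position 11 ('a'): continues run of 'a', length=2
  Position 12 ('b'): new char, reset run to 1
  Position 13 ('b'): continues run of 'b', length=2
Longest run: 'a' with length 2

2


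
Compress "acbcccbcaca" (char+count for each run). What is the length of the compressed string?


Input: acbcccbcaca
Runs:
  'a' x 1 => "a1"
  'c' x 1 => "c1"
  'b' x 1 => "b1"
  'c' x 3 => "c3"
  'b' x 1 => "b1"
  'c' x 1 => "c1"
  'a' x 1 => "a1"
  'c' x 1 => "c1"
  'a' x 1 => "a1"
Compressed: "a1c1b1c3b1c1a1c1a1"
Compressed length: 18

18


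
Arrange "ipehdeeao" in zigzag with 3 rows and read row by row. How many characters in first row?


Zigzag "ipehdeeao" into 3 rows:
Placing characters:
  'i' => row 0
  'p' => row 1
  'e' => row 2
  'h' => row 1
  'd' => row 0
  'e' => row 1
  'e' => row 2
  'a' => row 1
  'o' => row 0
Rows:
  Row 0: "ido"
  Row 1: "phea"
  Row 2: "ee"
First row length: 3

3


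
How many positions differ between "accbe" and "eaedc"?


Comparing "accbe" and "eaedc" position by position:
  Position 0: 'a' vs 'e' => DIFFER
  Position 1: 'c' vs 'a' => DIFFER
  Position 2: 'c' vs 'e' => DIFFER
  Position 3: 'b' vs 'd' => DIFFER
  Position 4: 'e' vs 'c' => DIFFER
Positions that differ: 5

5


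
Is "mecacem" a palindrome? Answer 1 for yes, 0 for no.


Input: mecacem
Reversed: mecacem
  Compare pos 0 ('m') with pos 6 ('m'): match
  Compare pos 1 ('e') with pos 5 ('e'): match
  Compare pos 2 ('c') with pos 4 ('c'): match
Result: palindrome

1


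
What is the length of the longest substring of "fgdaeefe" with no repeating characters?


Input: "fgdaeefe"
Sliding window (track last position of each char):
  Position 0 ('f'): window [0,0] length 1 -- new best
  Position 1 ('g'): window [0,1] length 2 -- new best
  Position 2 ('d'): window [0,2] length 3 -- new best
  Position 3 ('a'): window [0,3] length 4 -- new best
  Position 4 ('e'): window [0,4] length 5 -- new best
  Position 5 ('e'): repeat (last at 4), move window start to 5
  Position 5 ('e'): window [5,5] length 1
  Position 6 ('f'): window [5,6] length 2
  Position 7 ('e'): repeat (last at 5), move window start to 6
  Position 7 ('e'): window [6,7] length 2
Longest substring with no repeats: "fgdae" with length 5

5


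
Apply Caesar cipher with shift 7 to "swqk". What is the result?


Caesar cipher: shift "swqk" by 7
  's' (pos 18) + 7 = pos 25 = 'z'
  'w' (pos 22) + 7 = pos 3 = 'd'
  'q' (pos 16) + 7 = pos 23 = 'x'
  'k' (pos 10) + 7 = pos 17 = 'r'
Result: zdxr

zdxr


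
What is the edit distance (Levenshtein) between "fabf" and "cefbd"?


Computing edit distance: "fabf" -> "cefbd"
DP table:
           c    e    f    b    d
      0    1    2    3    4    5
  f   1    1    2    2    3    4
  a   2    2    2    3    3    4
  b   3    3    3    3    3    4
  f   4    4    4    3    4    4
Edit distance = dp[4][5] = 4

4


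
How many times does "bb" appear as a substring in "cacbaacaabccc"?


Searching for "bb" in "cacbaacaabccc"
Scanning each position:
  Position 0: "ca" => no
  Position 1: "ac" => no
  Position 2: "cb" => no
  Position 3: "ba" => no
  Position 4: "aa" => no
  Position 5: "ac" => no
  Position 6: "ca" => no
  Position 7: "aa" => no
  Position 8: "ab" => no
  Position 9: "bc" => no
  Position 10: "cc" => no
  Position 11: "cc" => no
Total occurrences: 0

0


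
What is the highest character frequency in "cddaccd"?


Input: cddaccd
Character counts:
  'a': 1
  'c': 3
  'd': 3
Maximum frequency: 3

3


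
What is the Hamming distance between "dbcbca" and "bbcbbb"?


Comparing "dbcbca" and "bbcbbb" position by position:
  Position 0: 'd' vs 'b' => differ
  Position 1: 'b' vs 'b' => same
  Position 2: 'c' vs 'c' => same
  Position 3: 'b' vs 'b' => same
  Position 4: 'c' vs 'b' => differ
  Position 5: 'a' vs 'b' => differ
Total differences (Hamming distance): 3

3


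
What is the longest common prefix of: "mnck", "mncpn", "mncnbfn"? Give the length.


Words: mnck, mncpn, mncnbfn
  Position 0: all 'm' => match
  Position 1: all 'n' => match
  Position 2: all 'c' => match
  Position 3: ('k', 'p', 'n') => mismatch, stop
LCP = "mnc" (length 3)

3


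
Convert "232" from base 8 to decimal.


Input: "232" in base 8
Positional expansion:
  Digit '2' (value 2) x 8^2 = 128
  Digit '3' (value 3) x 8^1 = 24
  Digit '2' (value 2) x 8^0 = 2
Sum = 154

154


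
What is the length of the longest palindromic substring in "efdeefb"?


Input: "efdeefb"
Checking substrings for palindromes:
  [3:5] "ee" (len 2) => palindrome
Longest palindromic substring: "ee" with length 2

2


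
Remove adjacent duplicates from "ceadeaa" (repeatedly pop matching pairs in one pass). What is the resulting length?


Input: ceadeaa
Stack-based adjacent duplicate removal:
  Read 'c': push. Stack: c
  Read 'e': push. Stack: ce
  Read 'a': push. Stack: cea
  Read 'd': push. Stack: cead
  Read 'e': push. Stack: ceade
  Read 'a': push. Stack: ceadea
  Read 'a': matches stack top 'a' => pop. Stack: ceade
Final stack: "ceade" (length 5)

5


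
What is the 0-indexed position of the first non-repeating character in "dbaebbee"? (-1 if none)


Input: dbaebbee
Character frequencies:
  'a': 1
  'b': 3
  'd': 1
  'e': 3
Scanning left to right for freq == 1:
  Position 0 ('d'): unique! => answer = 0

0


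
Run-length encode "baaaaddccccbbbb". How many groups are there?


Input: baaaaddccccbbbb
Scanning for consecutive runs:
  Group 1: 'b' x 1 (positions 0-0)
  Group 2: 'a' x 4 (positions 1-4)
  Group 3: 'd' x 2 (positions 5-6)
  Group 4: 'c' x 4 (positions 7-10)
  Group 5: 'b' x 4 (positions 11-14)
Total groups: 5

5


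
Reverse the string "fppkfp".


Input: fppkfp
Reading characters right to left:
  Position 5: 'p'
  Position 4: 'f'
  Position 3: 'k'
  Position 2: 'p'
  Position 1: 'p'
  Position 0: 'f'
Reversed: pfkppf

pfkppf


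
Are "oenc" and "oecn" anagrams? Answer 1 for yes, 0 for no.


Strings: "oenc", "oecn"
Sorted first:  ceno
Sorted second: ceno
Sorted forms match => anagrams

1


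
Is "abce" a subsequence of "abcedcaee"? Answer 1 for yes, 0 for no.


Check if "abce" is a subsequence of "abcedcaee"
Greedy scan:
  Position 0 ('a'): matches sub[0] = 'a'
  Position 1 ('b'): matches sub[1] = 'b'
  Position 2 ('c'): matches sub[2] = 'c'
  Position 3 ('e'): matches sub[3] = 'e'
  Position 4 ('d'): no match needed
  Position 5 ('c'): no match needed
  Position 6 ('a'): no match needed
  Position 7 ('e'): no match needed
  Position 8 ('e'): no match needed
All 4 characters matched => is a subsequence

1


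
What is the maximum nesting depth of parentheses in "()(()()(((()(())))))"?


Input: "()(()()(((()(())))))"
Tracking depth:
  Position 0 '(': depth becomes 1
  Position 1 ')': depth becomes 0
  Position 2 '(': depth becomes 1
  Position 3 '(': depth becomes 2
  Position 4 ')': depth becomes 1
  Position 5 '(': depth becomes 2
  Position 6 ')': depth becomes 1
  Position 7 '(': depth becomes 2
  Position 8 '(': depth becomes 3
  Position 9 '(': depth becomes 4
  Position 10 '(': depth becomes 5
  Position 11 ')': depth becomes 4
  Position 12 '(': depth becomes 5
  Position 13 '(': depth becomes 6
  Position 14 ')': depth becomes 5
  Position 15 ')': depth becomes 4
  Position 16 ')': depth becomes 3
  Position 17 ')': depth becomes 2
  Position 18 ')': depth becomes 1
  Position 19 ')': depth becomes 0
Maximum depth reached: 6

6
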